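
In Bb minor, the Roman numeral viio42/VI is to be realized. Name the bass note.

Ebb

The applied chord viio42/VI is rooted on F: F-Ab-Cb-Ebb.
The figure 42 means third inversion — the seventh is in the bass.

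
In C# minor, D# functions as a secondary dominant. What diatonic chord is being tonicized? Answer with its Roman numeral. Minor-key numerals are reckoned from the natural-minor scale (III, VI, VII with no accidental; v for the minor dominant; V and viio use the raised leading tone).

V

The chord is a major triad on D#.
A dominant resolves down a perfect fifth: D# → G#. In C# minor, G# is scale degree 5, i.e. V.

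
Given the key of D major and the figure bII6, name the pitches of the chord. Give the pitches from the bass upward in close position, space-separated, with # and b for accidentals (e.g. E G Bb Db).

G Bb Eb

Scale degree 2 in D major is E; lowering it a half step gives Eb. bII6 is the Neapolitan sixth — a major triad on the lowered second degree, here in its customary first inversion.
So the chord is Eb-G-Bb, a major triad.
With the 6 figure the chord is in first inversion; from the bass G upward in close position it reads G-Bb-Eb.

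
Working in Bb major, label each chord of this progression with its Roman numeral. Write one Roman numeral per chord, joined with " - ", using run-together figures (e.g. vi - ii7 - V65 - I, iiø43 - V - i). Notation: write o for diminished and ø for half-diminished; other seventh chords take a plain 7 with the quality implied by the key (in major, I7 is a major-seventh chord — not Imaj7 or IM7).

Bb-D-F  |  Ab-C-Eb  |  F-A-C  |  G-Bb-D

I - bVII - V - vi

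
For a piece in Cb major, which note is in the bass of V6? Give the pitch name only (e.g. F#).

Bb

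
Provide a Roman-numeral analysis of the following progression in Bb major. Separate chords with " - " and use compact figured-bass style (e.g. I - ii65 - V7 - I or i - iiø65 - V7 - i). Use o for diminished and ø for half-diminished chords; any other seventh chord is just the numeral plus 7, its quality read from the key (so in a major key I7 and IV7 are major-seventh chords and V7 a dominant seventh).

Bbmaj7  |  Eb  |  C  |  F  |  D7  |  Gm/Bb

I7 - IV - V/V - V - V7/vi - vi6

Bbmaj7: major seventh chord on Bb = scale degree 1 → I7.
Eb has root Eb, degree 4 in Bb major, so IV.
C: chromatic; C is V of V, so V/V.
F has root F, degree 5 in Bb major, so V.
D7: a dominant seventh chord on D, the applied dominant of vi → V7/vi.
Gm/Bb: minor triad on G = scale degree 6 → vi6.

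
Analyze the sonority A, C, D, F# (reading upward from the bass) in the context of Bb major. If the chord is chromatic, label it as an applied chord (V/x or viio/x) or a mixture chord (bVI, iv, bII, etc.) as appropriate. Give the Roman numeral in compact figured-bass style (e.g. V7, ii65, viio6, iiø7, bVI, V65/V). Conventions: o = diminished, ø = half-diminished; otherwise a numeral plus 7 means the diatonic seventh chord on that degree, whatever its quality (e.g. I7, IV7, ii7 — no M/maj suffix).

V43/vi

Stacked in thirds the chord is D-F#-A-C: a dominant seventh chord on D.
D is not a diatonic chord root with this quality in Bb major, but it lies a perfect fifth above G (vi), so the chord functions as an applied dominant of vi.
With A in the bass the chord is in second inversion, so the figured bass is 43.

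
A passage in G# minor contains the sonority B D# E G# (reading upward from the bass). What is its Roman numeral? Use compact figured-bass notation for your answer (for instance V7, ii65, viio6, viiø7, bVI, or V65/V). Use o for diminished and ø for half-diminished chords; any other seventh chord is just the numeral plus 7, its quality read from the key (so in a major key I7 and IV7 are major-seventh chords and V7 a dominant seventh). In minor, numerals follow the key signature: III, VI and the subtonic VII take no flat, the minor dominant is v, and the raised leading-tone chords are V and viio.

VI43

The pitches E-G#-B-D# form a major seventh chord rooted on E.
In G# minor, E is the submediant; the diatonic major seventh chord there is VI7.
With B in the bass the chord is in second inversion, so the figured bass is 43.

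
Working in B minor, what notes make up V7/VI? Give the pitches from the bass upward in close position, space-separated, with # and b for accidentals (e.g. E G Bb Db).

The slash means an applied dominant: we want the dominant of VI. In B minor, VI is G major, and its dominant is built on D.
Building a dominant seventh chord on D gives D-F#-A-C.

D F# A C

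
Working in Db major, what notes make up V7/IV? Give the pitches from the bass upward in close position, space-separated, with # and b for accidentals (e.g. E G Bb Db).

The slash means an applied dominant: we want the dominant of IV. In Db major, IV is Gb major, and its dominant is built on Db.
Building a dominant seventh chord on Db gives Db-F-Ab-Cb.

Db F Ab Cb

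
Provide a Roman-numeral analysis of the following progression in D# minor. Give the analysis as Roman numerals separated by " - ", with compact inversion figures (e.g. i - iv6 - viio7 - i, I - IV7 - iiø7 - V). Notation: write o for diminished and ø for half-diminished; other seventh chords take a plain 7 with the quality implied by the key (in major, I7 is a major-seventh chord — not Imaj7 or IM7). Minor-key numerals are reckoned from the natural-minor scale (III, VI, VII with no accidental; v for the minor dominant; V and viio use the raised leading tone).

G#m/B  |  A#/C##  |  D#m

iv6 - V6 - i

G#m/B has root G#, degree 4 in D# minor, so iv6.
A#/C##: major triad on A# = scale degree 5 → V6.
D#m has root D#, degree 1 in D# minor, so i.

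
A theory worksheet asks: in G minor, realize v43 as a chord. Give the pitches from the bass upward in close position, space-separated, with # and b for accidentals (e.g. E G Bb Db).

In G minor, the fifth degree is D, and the diatonic chord built there is a minor seventh chord.
Stacking thirds from D gives D-F-A-C.
The figured bass 43 indicates second inversion, placing the fifth (A) in the bass: A-C-D-F.

A C D F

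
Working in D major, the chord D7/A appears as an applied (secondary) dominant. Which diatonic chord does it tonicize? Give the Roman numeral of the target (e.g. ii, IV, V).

The chord is a dominant seventh chord on D.
A dominant resolves down a perfect fifth: D → G. In D major, G is scale degree 4, i.e. IV.

IV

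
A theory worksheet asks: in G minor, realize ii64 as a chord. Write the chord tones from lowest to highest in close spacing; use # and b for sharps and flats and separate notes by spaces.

E A C

Scale degree 2 in G minor is A; here the chord built on it is altered to a minor triad. ii64 is the minor supertonic, borrowed from the parallel major (the Dorian ii).
So the chord is A-C-E.
With the 64 figure the chord is in second inversion; from the bass E upward in close position it reads E-A-C.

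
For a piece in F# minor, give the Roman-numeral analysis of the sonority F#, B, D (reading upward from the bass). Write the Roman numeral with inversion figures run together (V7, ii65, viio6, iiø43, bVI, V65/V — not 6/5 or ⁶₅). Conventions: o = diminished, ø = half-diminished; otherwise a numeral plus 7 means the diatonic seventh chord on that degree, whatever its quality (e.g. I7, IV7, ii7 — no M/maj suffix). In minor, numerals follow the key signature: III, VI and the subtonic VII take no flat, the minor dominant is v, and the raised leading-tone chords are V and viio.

iv64

Stacked in thirds the chord is B-D-F#: a minor triad on B.
In F# minor, B is the subdominant; the diatonic minor triad there is iv.
With F# in the bass the chord is in second inversion, so the figured bass is 64.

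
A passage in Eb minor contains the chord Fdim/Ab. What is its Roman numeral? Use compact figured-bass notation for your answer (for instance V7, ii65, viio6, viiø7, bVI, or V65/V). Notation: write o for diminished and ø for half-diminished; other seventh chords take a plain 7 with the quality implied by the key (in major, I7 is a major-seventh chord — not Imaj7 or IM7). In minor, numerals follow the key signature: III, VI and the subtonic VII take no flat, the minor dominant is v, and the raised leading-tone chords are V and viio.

Stacked in thirds the chord is F-Ab-Cb: a diminished triad on F.
In Eb minor, F is the supertonic; the diatonic diminished triad there is iio.
With Ab in the bass the chord is in first inversion, so the figured bass is 6.

iio6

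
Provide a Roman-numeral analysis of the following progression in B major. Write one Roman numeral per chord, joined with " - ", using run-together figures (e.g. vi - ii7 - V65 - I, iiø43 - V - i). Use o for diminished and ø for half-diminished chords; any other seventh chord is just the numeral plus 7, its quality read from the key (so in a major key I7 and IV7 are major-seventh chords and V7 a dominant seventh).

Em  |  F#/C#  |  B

iv - V64 - I

Em: minor triad on E — chromatic; iv (borrowed from the parallel minor).
F#/C# has root F#, degree 5 in B major, so V64.
B: root B is the tonic; major triad there is I.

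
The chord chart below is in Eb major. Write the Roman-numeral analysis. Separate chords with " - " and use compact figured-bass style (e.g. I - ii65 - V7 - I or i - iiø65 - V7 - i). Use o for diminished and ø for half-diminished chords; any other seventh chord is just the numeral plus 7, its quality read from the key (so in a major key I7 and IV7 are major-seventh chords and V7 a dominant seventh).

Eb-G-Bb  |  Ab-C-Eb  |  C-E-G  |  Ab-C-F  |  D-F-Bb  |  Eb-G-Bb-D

I - IV - V/ii - ii6 - V6 - I7

Eb-G-Bb: root Eb is the tonic; major triad there is I.
Ab-C-Eb: root Ab is the subdominant; major triad there is IV.
C-E-G is the secondary dominant of ii (major triad on C): V/ii.
Ab-C-F: root F is the supertonic; minor triad there is ii6.
D-F-Bb: root Bb is the dominant; major triad there is V6.
Eb-G-Bb-D: root Eb is the tonic; major seventh chord there is I7.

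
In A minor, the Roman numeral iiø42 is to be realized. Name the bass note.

iiø in A minor has root B; the chord is B-D-F-A.
The figure 42 means third inversion — the seventh is in the bass.

A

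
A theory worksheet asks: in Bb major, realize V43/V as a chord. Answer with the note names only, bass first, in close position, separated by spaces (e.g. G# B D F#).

G Bb C E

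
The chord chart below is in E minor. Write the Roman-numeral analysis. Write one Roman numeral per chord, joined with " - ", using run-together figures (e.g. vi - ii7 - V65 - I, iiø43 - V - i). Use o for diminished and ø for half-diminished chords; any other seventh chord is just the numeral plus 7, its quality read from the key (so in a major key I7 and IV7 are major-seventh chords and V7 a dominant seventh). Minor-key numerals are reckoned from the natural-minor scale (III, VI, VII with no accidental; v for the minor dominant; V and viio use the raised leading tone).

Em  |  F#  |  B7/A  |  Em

i - V/V - V42 - i

Em: minor triad on E = scale degree 1 → i.
F#: a major triad on F#, the applied dominant of V → V/V.
B7/A: dominant seventh chord on B = scale degree 5 → V42.
Em: root E is the tonic; minor triad there is i.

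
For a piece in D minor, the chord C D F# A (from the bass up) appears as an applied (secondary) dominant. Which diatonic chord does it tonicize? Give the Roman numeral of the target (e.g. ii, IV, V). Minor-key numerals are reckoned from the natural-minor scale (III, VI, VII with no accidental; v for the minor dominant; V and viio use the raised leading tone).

iv

The chord is a dominant seventh chord on D.
A dominant resolves down a perfect fifth: D → G. In D minor, G is scale degree 4, i.e. iv.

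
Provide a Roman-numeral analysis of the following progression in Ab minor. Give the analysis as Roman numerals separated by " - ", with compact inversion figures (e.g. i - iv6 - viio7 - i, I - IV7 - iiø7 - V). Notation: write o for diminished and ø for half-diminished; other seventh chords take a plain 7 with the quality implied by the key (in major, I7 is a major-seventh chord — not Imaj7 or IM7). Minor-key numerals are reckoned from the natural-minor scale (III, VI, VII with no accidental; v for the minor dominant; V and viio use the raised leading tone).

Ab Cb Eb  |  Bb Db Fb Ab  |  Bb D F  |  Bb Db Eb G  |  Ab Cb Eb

Ab-Cb-Eb: minor triad on Ab = scale degree 1 → i.
Bb-Db-Fb-Ab: half-diminished seventh chord on Bb = scale degree 2 → iiø7.
Bb-D-F is the secondary dominant of V (major triad on Bb): V/V.
Bb-Db-Eb-G: root Eb is the dominant; dominant seventh chord there is V43.
Ab-Cb-Eb has root Ab, degree 1 in Ab minor, so i.

i - iiø7 - V/V - V43 - i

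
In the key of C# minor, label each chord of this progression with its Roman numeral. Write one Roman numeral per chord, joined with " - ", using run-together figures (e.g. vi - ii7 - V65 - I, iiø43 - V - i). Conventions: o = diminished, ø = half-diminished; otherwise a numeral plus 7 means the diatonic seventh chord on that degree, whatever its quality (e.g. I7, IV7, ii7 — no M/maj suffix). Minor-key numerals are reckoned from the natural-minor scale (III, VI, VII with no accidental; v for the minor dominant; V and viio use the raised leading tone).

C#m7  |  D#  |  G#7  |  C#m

C#m7 has root C#, degree 1 in C# minor, so i7.
D#: chromatic; D# is V of V, so V/V.
G#7: root G# is the dominant; dominant seventh chord there is V7.
C#m: root C# is the tonic; minor triad there is i.

i7 - V/V - V7 - i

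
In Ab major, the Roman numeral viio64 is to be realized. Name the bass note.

Db

viio in Ab major has root G; the chord is G-Bb-Db.
The figure 64 means second inversion — the fifth is in the bass.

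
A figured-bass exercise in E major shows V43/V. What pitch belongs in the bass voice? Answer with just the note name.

C#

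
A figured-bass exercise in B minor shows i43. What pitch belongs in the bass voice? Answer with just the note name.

i in B minor has root B; the chord is B-D-F#-A.
The figure 43 means second inversion — the fifth is in the bass.

F#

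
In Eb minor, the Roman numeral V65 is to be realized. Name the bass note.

D

V in Eb minor has root Bb; the chord is Bb-D-F-Ab.
The figure 65 means first inversion — the third is in the bass.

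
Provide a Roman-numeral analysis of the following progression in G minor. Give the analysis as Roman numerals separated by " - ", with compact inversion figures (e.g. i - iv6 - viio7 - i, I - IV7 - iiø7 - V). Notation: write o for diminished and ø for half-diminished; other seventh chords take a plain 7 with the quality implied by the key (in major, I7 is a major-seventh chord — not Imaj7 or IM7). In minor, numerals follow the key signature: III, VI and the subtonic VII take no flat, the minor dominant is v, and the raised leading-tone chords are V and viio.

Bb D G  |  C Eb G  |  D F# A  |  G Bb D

i6 - iv - V - i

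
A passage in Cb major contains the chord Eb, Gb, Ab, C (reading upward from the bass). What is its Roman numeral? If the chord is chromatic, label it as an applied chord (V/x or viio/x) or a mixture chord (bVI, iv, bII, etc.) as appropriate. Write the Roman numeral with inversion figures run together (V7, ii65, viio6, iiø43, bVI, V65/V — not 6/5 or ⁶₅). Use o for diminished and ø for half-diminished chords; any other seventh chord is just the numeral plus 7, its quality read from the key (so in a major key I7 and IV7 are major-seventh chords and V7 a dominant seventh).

V43/ii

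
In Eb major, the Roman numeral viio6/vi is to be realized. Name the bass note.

D

The applied chord viio6/vi is rooted on B: B-D-F.
The figure 6 means first inversion — the third is in the bass.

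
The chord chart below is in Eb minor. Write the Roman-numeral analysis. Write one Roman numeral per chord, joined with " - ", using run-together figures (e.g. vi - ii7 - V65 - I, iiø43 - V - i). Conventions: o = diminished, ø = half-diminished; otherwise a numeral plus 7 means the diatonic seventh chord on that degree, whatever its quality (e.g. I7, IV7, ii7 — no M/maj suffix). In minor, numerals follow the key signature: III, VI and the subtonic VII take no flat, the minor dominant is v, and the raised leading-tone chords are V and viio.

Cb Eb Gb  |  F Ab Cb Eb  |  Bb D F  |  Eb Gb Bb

Cb-Eb-Gb: root Cb is the submediant; major triad there is VI.
F-Ab-Cb-Eb: half-diminished seventh chord on F = scale degree 2 → iiø7.
Bb-D-F: major triad on Bb = scale degree 5 → V.
Eb-Gb-Bb: minor triad on Eb = scale degree 1 → i.

VI - iiø7 - V - i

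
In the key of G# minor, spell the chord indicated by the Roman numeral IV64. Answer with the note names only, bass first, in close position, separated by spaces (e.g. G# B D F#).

Scale degree 4 in G# minor is C#; here the chord built on it is altered to a major triad. IV64 is the major subdominant, borrowed from the parallel major.
So the chord is C#-E#-G#.
With the 64 figure the chord is in second inversion; from the bass G# upward in close position it reads G#-C#-E#.

G# C# E#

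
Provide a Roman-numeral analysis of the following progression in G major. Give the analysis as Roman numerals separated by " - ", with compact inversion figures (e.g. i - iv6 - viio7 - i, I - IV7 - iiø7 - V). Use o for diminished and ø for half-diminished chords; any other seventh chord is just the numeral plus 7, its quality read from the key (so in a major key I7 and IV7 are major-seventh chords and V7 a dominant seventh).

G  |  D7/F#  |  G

I - V65 - I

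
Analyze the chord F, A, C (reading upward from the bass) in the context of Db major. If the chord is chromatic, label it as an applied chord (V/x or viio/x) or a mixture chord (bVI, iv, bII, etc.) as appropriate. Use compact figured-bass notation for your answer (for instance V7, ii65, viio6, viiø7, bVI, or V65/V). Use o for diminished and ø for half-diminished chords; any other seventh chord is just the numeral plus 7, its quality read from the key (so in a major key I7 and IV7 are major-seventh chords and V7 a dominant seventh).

V/vi

The pitches F-A-C form a major triad rooted on F.
F is not a diatonic chord root with this quality in Db major, but it lies a perfect fifth above Bb (vi), so the chord functions as an applied dominant of vi.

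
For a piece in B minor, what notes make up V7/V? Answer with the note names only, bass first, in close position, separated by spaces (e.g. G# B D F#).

C# E# G# B

The slash means an applied dominant: we want the dominant of V. In B minor, V is F# major, and its dominant is built on C#.
Building a dominant seventh chord on C# gives C#-E#-G#-B.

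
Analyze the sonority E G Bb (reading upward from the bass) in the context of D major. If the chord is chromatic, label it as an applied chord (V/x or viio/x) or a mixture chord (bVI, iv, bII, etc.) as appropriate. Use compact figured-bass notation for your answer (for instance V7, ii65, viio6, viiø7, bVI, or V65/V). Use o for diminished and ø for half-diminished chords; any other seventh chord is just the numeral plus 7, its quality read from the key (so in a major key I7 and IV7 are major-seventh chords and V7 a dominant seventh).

Stacked in thirds the chord is E-G-Bb: a diminished triad on E.
E is the second degree of D major. This is the diminished supertonic triad, borrowed from the parallel minor.

iio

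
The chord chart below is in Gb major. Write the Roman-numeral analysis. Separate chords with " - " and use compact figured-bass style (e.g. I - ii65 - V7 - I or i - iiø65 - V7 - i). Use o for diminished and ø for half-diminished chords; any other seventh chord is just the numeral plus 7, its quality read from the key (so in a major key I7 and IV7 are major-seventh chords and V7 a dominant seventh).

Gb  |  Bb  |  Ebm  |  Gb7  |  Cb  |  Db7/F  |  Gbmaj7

I - V/vi - vi - V7/IV - IV - V65 - I7

Gb has root Gb, degree 1 in Gb major, so I.
Bb: chromatic; Bb is V of vi, so V/vi.
Ebm: minor triad on Eb = scale degree 6 → vi.
Gb7: a dominant seventh chord on Gb, the applied dominant of IV → V7/IV.
Cb: major triad on Cb = scale degree 4 → IV.
Db7/F: dominant seventh chord on Db = scale degree 5 → V65.
Gbmaj7: root Gb is the tonic; major seventh chord there is I7.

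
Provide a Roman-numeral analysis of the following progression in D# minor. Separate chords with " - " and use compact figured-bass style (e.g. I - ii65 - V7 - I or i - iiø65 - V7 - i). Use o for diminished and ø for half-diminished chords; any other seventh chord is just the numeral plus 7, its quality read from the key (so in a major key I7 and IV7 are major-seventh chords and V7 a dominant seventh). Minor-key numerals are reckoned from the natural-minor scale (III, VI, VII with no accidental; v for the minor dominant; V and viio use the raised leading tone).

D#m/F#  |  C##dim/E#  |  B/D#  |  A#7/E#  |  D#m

D#m/F# has root D#, degree 1 in D# minor, so i6.
C##dim/E#: root C## is the leading tone; diminished triad there is viio6.
B/D# has root B, degree 6 in D# minor, so VI6.
A#7/E#: dominant seventh chord on A# = scale degree 5 → V43.
D#m has root D#, degree 1 in D# minor, so i.

i6 - viio6 - VI6 - V43 - i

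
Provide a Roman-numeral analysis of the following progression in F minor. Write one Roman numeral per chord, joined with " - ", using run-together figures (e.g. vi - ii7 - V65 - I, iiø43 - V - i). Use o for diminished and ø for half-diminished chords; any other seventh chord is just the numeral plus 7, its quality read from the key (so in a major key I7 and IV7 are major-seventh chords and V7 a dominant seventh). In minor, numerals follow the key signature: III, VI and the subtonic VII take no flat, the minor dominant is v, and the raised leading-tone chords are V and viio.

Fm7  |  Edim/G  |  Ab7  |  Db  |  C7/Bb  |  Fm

i7 - viio6 - V7/VI - VI - V42 - i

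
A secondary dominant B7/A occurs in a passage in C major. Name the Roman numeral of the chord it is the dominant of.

iii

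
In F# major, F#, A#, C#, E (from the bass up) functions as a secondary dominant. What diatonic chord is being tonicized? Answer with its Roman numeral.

The chord is a dominant seventh chord on F#.
A dominant resolves down a perfect fifth: F# → B. In F# major, B is scale degree 4, i.e. IV.

IV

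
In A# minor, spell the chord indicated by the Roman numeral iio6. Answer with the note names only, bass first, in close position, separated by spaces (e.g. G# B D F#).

The numeral's case and figure indicate a diminished triad. In A# minor its root, the supertonic, is B#.
Stacking thirds from B# gives B#-D#-F#.
With the 6 figure the chord is in first inversion; from the bass D# upward in close position it reads D#-F#-B#.

D# F# B#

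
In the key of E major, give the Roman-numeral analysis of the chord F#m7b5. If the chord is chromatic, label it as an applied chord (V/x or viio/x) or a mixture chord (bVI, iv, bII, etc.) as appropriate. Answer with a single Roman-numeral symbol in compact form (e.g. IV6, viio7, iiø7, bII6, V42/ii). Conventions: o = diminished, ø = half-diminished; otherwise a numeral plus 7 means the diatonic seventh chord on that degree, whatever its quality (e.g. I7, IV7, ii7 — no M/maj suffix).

Stacked in thirds the chord is F#-A-C-E: a half-diminished seventh chord on F#.
F# is the second degree of E major. This is the half-diminished supertonic seventh, borrowed from the parallel minor.

iiø7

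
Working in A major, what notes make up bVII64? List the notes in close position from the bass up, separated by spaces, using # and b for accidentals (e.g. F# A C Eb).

D G B

Scale degree 7 in A major is G#; lowering it a half step gives G. bVII64 is a major triad on the lowered seventh degree (the subtonic), borrowed from the parallel minor.
So the chord is G-B-D.
The figured bass 64 indicates second inversion, placing the fifth (D) in the bass: D-G-B.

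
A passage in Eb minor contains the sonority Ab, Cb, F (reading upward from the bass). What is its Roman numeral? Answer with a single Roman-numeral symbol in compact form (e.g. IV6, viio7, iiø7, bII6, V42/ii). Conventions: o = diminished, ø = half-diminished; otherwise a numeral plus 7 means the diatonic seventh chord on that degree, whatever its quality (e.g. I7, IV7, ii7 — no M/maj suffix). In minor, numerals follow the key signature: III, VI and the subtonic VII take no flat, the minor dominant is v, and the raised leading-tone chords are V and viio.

The pitches F-Ab-Cb form a diminished triad rooted on F.
F is scale degree 2 in Eb minor, and a diminished triad on that degree is written iio.
With Ab in the bass the chord is in first inversion, so the figured bass is 6.

iio6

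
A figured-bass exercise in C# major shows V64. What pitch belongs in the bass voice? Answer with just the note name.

V in C# major has root G#; the chord is G#-B#-D#.
The figure 64 means second inversion — the fifth is in the bass.

D#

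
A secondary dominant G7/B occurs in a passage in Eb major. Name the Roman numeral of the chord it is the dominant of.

vi

The chord is a dominant seventh chord on G.
A dominant resolves down a perfect fifth: G → C. In Eb major, C is scale degree 6, i.e. vi.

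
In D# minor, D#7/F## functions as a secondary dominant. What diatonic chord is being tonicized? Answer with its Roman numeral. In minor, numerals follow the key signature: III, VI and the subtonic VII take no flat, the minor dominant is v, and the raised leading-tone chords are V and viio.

iv

The chord is a dominant seventh chord on D#.
A dominant resolves down a perfect fifth: D# → G#. In D# minor, G# is scale degree 4, i.e. iv.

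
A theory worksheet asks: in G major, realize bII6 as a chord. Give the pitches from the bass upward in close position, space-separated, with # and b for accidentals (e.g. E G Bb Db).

bII6 is the Neapolitan sixth — a major triad on the lowered second degree, here in its customary first inversion. In G major that root is Ab.
So the chord is Ab-C-Eb.
With the 6 figure the chord is in first inversion; from the bass C upward in close position it reads C-Eb-Ab.

C Eb Ab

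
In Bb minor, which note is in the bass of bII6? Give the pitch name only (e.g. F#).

bII in Bb minor has root Cb; the chord is Cb-Eb-Gb.
The figure 6 means first inversion — the third is in the bass.

Eb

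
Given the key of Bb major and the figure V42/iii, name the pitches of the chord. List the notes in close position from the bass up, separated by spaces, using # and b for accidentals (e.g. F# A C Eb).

G A C# E

The slash means an applied dominant: we want the dominant of iii. In Bb major, iii is D minor, and its dominant is built on A.
Building a dominant seventh chord on A gives A-C#-E-G.
With the 42 figure the chord is in third inversion; from the bass G upward in close position it reads G-A-C#-E.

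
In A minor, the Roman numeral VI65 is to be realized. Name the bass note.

A

VI in A minor has root F; the chord is F-A-C-E.
The figure 65 means first inversion — the third is in the bass.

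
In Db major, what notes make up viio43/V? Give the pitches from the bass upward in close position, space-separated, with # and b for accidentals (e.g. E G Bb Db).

Db Fb G Bb

The slash marks an applied leading-tone chord: viio of V. In Db major, V is Ab, so the leading tone to it is G, a half step below.
Building a fully diminished seventh chord on G gives G-Bb-Db-Fb.
The figured bass 43 indicates second inversion, placing the fifth (Db) in the bass: Db-Fb-G-Bb.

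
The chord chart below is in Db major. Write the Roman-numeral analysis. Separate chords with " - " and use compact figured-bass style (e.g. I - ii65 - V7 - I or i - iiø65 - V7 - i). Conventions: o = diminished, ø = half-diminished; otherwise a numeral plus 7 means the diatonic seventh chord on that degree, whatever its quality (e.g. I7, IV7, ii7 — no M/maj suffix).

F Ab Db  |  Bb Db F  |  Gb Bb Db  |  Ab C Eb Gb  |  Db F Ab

F-Ab-Db has root Db, degree 1 in Db major, so I6.
Bb-Db-F has root Bb, degree 6 in Db major, so vi.
Gb-Bb-Db has root Gb, degree 4 in Db major, so IV.
Ab-C-Eb-Gb: root Ab is the dominant; dominant seventh chord there is V7.
Db-F-Ab: major triad on Db = scale degree 1 → I.

I6 - vi - IV - V7 - I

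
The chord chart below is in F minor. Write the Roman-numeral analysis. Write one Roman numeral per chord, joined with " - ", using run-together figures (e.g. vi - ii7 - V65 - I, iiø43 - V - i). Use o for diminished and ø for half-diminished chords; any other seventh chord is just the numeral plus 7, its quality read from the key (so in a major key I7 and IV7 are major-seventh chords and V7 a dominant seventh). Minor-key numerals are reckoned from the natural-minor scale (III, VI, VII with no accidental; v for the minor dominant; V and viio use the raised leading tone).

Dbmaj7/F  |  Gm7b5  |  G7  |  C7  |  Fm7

VI65 - iiø7 - V7/V - V7 - i7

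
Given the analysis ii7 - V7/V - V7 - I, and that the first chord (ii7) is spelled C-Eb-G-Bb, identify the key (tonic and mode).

Bb major

The anchor chord is a minor seventh chord on C, labeled ii7.
ii7 on C implies C is the supertonic; that puts the tonic at Bb, and the lowercase numeral fits major mode.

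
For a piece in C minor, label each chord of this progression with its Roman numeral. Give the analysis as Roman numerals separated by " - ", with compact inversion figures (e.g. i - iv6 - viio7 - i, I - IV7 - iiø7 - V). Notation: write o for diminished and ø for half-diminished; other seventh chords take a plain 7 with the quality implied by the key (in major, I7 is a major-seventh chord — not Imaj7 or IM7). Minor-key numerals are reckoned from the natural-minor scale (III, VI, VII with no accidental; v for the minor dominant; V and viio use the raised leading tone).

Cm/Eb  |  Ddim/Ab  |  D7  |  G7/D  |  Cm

i6 - iio64 - V7/V - V43 - i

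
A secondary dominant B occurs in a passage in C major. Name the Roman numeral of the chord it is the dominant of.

iii

The chord is a major triad on B.
A dominant resolves down a perfect fifth: B → E. In C major, E is scale degree 3, i.e. iii.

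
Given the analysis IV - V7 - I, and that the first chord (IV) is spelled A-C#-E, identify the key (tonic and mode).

The chord A is a major triad rooted on A; its label is IV.
Counting down 3 scale steps from A places the tonic on E; a major triad on degree 4 is diatonic only in major.

E major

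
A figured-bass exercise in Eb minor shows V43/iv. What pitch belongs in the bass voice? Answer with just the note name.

The applied chord V43/iv is rooted on Eb: Eb-G-Bb-Db.
The figure 43 means second inversion — the fifth is in the bass.

Bb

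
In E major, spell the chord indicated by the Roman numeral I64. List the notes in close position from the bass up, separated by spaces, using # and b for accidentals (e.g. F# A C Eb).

B E G#

The numeral's case and figure indicate a major triad. In E major its root, the tonic, is E.
Stacking thirds from E gives E-G#-B.
With the 64 figure the chord is in second inversion; from the bass B upward in close position it reads B-E-G#.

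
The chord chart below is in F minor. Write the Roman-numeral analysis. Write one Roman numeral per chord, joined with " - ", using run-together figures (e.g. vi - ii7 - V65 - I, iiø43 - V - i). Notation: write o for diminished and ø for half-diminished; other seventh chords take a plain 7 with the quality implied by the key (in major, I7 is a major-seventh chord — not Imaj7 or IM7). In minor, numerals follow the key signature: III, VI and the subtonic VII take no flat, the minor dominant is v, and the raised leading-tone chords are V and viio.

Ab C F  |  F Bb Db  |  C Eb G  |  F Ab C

i6 - iv64 - v - i

Ab-C-F: root F is the tonic; minor triad there is i6.
F-Bb-Db: root Bb is the subdominant; minor triad there is iv64.
C-Eb-G: minor triad on C = scale degree 5 → v.
F-Ab-C: minor triad on F = scale degree 1 → i.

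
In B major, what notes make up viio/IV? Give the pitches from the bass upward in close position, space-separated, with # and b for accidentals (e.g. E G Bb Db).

D# F# A

viio/IV is a secondary leading-tone chord. The target IV is E in B major; the applied chord is rooted a semitone below, on D#.
Building a diminished triad on D# gives D#-F#-A.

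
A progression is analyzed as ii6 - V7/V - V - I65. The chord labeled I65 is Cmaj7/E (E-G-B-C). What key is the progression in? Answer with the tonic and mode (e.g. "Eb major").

C major

The anchor chord is a major seventh chord on C, labeled I65.
If C is scale degree 1 and the mode makes that degree carry a major seventh chord, the tonic is C and the mode is major.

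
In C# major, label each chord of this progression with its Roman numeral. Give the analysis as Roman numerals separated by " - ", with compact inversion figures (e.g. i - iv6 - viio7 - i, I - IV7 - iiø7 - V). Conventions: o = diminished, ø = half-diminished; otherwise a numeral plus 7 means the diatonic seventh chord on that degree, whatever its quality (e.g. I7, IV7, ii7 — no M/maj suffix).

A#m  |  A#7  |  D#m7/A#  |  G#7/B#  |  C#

vi - V7/ii - ii43 - V65 - I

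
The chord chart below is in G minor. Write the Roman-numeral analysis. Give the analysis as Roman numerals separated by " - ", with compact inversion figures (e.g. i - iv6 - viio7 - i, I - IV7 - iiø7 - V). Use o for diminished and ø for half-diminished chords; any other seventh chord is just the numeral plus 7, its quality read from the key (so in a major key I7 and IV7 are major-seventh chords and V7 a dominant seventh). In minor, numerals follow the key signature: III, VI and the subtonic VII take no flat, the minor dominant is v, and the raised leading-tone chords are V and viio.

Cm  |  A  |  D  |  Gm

iv - V/V - V - i

Cm: root C is the subdominant; minor triad there is iv.
A: a major triad on A, the applied dominant of V → V/V.
D has root D, degree 5 in G minor, so V.
Gm has root G, degree 1 in G minor, so i.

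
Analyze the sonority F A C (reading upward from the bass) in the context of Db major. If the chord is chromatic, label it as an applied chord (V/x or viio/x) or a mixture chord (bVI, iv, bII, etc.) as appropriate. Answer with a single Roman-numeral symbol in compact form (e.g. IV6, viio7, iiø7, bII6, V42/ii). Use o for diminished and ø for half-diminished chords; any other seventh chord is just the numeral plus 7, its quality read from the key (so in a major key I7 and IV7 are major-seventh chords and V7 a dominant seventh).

V/vi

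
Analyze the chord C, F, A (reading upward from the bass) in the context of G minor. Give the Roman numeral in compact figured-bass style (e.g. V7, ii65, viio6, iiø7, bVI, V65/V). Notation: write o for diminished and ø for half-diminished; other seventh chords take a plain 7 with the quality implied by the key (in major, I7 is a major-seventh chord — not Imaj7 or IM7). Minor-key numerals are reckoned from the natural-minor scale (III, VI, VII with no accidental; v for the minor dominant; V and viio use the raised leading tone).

VII64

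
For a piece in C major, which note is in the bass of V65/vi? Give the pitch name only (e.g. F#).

G#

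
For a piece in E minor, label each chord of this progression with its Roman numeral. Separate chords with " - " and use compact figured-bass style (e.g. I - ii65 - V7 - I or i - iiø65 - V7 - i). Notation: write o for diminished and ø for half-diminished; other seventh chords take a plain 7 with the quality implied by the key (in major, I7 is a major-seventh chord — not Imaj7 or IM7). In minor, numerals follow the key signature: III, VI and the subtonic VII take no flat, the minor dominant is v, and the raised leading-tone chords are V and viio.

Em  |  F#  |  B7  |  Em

Em has root E, degree 1 in E minor, so i.
F# is the secondary dominant of V (major triad on F#): V/V.
B7: root B is the dominant; dominant seventh chord there is V7.
Em: minor triad on E = scale degree 1 → i.

i - V/V - V7 - i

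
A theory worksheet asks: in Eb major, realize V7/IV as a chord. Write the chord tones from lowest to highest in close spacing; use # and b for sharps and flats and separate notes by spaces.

Eb G Bb Db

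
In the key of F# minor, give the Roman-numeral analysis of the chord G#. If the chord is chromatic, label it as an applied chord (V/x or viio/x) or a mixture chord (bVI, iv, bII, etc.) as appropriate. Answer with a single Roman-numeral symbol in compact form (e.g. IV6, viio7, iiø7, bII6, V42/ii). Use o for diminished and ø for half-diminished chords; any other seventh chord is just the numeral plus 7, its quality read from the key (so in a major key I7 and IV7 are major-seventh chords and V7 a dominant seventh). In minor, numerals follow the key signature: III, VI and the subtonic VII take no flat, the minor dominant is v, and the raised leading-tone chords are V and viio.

Stacked in thirds the chord is G#-B#-D#: a major triad on G#.
G# is not a diatonic chord root with this quality in F# minor, but it lies a perfect fifth above C# (V), so the chord functions as an applied dominant of V.

V/V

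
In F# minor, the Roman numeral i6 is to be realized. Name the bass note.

i in F# minor has root F#; the chord is F#-A-C#.
The figure 6 means first inversion — the third is in the bass.

A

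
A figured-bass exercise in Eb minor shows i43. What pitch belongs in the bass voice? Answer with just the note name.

i in Eb minor has root Eb; the chord is Eb-Gb-Bb-Db.
The figure 43 means second inversion — the fifth is in the bass.

Bb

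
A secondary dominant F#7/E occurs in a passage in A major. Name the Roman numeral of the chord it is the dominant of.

The chord is a dominant seventh chord on F#.
A dominant resolves down a perfect fifth: F# → B. In A major, B is scale degree 2, i.e. ii.

ii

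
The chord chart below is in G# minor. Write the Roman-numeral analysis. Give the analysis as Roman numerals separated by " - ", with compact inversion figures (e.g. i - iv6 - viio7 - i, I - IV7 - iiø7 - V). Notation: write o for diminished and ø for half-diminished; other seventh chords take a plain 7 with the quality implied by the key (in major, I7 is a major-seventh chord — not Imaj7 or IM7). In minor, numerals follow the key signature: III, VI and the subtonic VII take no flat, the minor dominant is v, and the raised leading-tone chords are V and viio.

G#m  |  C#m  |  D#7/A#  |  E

G#m has root G#, degree 1 in G# minor, so i.
C#m: minor triad on C# = scale degree 4 → iv.
D#7/A#: dominant seventh chord on D# = scale degree 5 → V43.
E: root E is the submediant; major triad there is VI.

i - iv - V43 - VI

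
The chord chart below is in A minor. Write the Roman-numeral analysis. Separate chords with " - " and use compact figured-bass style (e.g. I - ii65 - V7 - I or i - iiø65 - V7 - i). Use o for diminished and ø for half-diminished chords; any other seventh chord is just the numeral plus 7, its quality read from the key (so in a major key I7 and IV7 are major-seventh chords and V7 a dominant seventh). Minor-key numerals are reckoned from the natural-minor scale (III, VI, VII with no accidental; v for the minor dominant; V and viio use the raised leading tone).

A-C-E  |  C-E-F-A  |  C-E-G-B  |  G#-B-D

i - VI43 - III7 - viio

A-C-E: root A is the tonic; minor triad there is i.
C-E-F-A: root F is the submediant; major seventh chord there is VI43.
C-E-G-B: root C is the mediant; major seventh chord there is III7.
G#-B-D: diminished triad on G# = scale degree 7 → viio.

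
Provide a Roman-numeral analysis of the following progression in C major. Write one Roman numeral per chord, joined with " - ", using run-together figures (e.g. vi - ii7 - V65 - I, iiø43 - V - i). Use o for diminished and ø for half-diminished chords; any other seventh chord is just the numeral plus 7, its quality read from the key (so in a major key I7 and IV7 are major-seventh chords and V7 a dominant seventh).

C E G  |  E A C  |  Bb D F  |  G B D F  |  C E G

I - vi64 - bVII - V7 - I

C-E-G has root C, degree 1 in C major, so I.
E-A-C: root A is the submediant; minor triad there is vi64.
Bb-D-F is non-diatonic — bVII, a mixture chord from C minor.
G-B-D-F: root G is the dominant; dominant seventh chord there is V7.
C-E-G: major triad on C = scale degree 1 → I.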